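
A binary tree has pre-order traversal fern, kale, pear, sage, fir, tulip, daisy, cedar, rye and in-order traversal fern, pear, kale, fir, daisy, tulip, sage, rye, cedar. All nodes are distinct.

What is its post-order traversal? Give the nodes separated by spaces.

pear daisy tulip fir rye cedar sage kale fern

The first element of pre-order is the root; it splits in-order into left and right subtrees.
Root fern: left subtree has 0 nodes { }, right has 8 {pear, kale, fir, daisy, tulip, sage, rye, cedar}.
  Root kale: left subtree has 1 node {pear}, right has 6 {fir, daisy, tulip, sage, rye, cedar}.
    Root sage: left subtree has 3 nodes {fir, daisy, tulip}, right has 2 {rye, cedar}.
      Root fir: left subtree has 0 nodes { }, right has 2 {daisy, tulip}.
        Root tulip: left subtree has 1 node {daisy}, right has 0 { }.
      Root cedar: left subtree has 1 node {rye}, right has 0 { }.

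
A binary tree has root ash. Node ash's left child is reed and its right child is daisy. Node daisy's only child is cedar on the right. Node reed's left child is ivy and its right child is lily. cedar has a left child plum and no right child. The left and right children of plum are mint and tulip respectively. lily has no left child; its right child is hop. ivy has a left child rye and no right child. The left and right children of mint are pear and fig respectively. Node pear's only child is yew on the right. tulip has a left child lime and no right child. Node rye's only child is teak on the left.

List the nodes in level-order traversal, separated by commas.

Level-order visits nodes level by level from the root, left to right within each level.
Level 0: ash
Level 1: reed, daisy
Level 2: ivy, lily, cedar
Level 3: rye, hop, plum
Level 4: teak, mint, tulip
Level 5: pear, fig, lime
Level 6: yew

ash, reed, daisy, ivy, lily, cedar, rye, hop, plum, teak, mint, tulip, pear, fig, lime, yew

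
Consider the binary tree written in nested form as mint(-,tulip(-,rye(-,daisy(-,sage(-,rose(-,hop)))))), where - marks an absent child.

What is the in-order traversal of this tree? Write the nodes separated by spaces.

In-order visits the left subtree, then the node, then the right subtree.
At mint: no left child.
Visit mint.
At mint: go right to tulip.
  At tulip: no left child.
  Visit tulip.
  At tulip: go right to rye.
    At rye: no left child.
    Visit rye.
    At rye: go right to daisy.
      At daisy: no left child.
      Visit daisy.
      At daisy: go right to sage.
        At sage: no left child.
        Visit sage.
        At sage: go right to rose.
          At rose: no left child.
          Visit rose.
          At rose: go right to hop.
            hop is a leaf — visit hop.

mint tulip rye daisy sage rose hop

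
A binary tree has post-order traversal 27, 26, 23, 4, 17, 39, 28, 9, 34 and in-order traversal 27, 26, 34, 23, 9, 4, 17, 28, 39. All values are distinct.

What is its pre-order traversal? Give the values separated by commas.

34, 26, 27, 9, 23, 28, 17, 4, 39

The last element of post-order is the root; it splits in-order into left and right subtrees.
Root 34: left subtree has 2 nodes {27, 26}, right has 6 {23, 9, 4, 17, 28, 39}.
  Root 26: left subtree has 1 node {27}, right has 0 { }.
  Root 9: left subtree has 1 node {23}, right has 4 {4, 17, 28, 39}.
    Root 28: left subtree has 2 nodes {4, 17}, right has 1 {39}.
      Root 17: left subtree has 1 node {4}, right has 0 { }.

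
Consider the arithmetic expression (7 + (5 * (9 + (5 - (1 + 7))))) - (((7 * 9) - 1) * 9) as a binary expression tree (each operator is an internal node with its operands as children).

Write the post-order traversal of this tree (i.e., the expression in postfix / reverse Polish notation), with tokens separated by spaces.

7 5 9 5 1 7 + - + * + 7 9 * 1 - 9 * -

Post-order on an expression tree gives postfix notation: for each operator, emit left operand, right operand, then the operator.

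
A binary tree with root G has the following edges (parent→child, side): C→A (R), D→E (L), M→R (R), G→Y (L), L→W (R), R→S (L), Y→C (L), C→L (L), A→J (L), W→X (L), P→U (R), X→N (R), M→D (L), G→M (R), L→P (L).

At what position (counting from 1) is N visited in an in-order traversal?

5

In-order visits the left subtree, then the node, then the right subtree.
At G: go left to Y.
  At Y: go left to C.
    At C: go left to L.
      At L: go left to P.
        At P: no left child.
        Visit P.
        At P: go right to U.
          U is a leaf — visit U.
      Visit L.
      At L: go right to W.
        At W: go left to X.
          At X: no left child.
          Visit X.
          At X: go right to N.
            N is a leaf — visit N.
        Visit W.
        At W: no right child.
    Visit C.
    At C: go right to A.
      At A: go left to J.
        J is a leaf — visit J.
      Visit A.
      At A: no right child.
  Visit Y.
  At Y: no right child.
Visit G.
At G: go right to M.
  At M: go left to D.
    At D: go left to E.
      E is a leaf — visit E.
    Visit D.
    At D: no right child.
  Visit M.
  At M: go right to R.
    At R: go left to S.
      S is a leaf — visit S.
    Visit R.
    At R: no right child.
Full in-order sequence: P, U, L, X, N, W, C, J, A, Y, G, E, D, M, S, R.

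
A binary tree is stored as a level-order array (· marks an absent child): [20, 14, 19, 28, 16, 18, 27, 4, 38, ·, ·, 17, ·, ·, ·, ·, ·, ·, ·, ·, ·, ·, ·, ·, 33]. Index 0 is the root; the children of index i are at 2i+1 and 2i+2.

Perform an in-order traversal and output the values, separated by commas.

In-order visits the left subtree, then the node, then the right subtree.
At 20: go left to 14.
  At 14: go left to 28.
    At 28: go left to 4.
      4 is a leaf — visit 4.
    Visit 28.
    At 28: go right to 38.
      38 is a leaf — visit 38.
  Visit 14.
  At 14: go right to 16.
    16 is a leaf — visit 16.
Visit 20.
At 20: go right to 19.
  At 19: go left to 18.
    At 18: go left to 17.
      At 17: no left child.
      Visit 17.
      At 17: go right to 33.
        33 is a leaf — visit 33.
    Visit 18.
    At 18: no right child.
  Visit 19.
  At 19: go right to 27.
    27 is a leaf — visit 27.

4, 28, 38, 14, 16, 20, 17, 33, 18, 19, 27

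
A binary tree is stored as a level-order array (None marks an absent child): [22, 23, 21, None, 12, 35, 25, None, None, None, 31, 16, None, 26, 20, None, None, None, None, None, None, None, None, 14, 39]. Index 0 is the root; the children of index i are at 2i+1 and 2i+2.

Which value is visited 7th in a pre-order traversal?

Pre-order visits the node, then its left subtree, then its right subtree.
Visit 22.
At 22: go left to 23.
  Visit 23.
  At 23: no left child.
  At 23: go right to 12.
    Visit 12.
    At 12: no left child.
    At 12: go right to 31.
      31 is a leaf — visit 31.
At 22: go right to 21.
  Visit 21.
  At 21: go left to 35.
    Visit 35.
    At 35: go left to 16.
      Visit 16.
      At 16: go left to 14.
        14 is a leaf — visit 14.
      At 16: go right to 39.
        39 is a leaf — visit 39.
    At 35: no right child.
  At 21: go right to 25.
    Visit 25.
    At 25: go left to 26.
      26 is a leaf — visit 26.
    At 25: go right to 20.
      20 is a leaf — visit 20.
Full pre-order sequence: 22, 23, 12, 31, 21, 35, 16, 14, 39, 25, 26, 20.

16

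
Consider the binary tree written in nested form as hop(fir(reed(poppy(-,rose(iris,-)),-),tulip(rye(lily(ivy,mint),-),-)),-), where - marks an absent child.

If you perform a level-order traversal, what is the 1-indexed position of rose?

7

Level-order visits nodes level by level from the root, left to right within each level.
Level 0: hop
Level 1: fir
Level 2: reed, tulip
Level 3: poppy, rye
Level 4: rose, lily
Level 5: iris, ivy, mint
Full level-order sequence: hop, fir, reed, tulip, poppy, rye, rose, lily, iris, ivy, mint.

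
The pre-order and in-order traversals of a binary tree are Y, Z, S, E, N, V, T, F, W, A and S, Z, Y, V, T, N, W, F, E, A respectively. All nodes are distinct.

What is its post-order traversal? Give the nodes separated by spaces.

S Z T V W F N A E Y

The first element of pre-order is the root; it splits in-order into left and right subtrees.
Root Y: left subtree has 2 nodes {S, Z}, right has 7 {V, T, N, W, F, E, A}.
  Root Z: left subtree has 1 node {S}, right has 0 { }.
  Root E: left subtree has 5 nodes {V, T, N, W, F}, right has 1 {A}.
    Root N: left subtree has 2 nodes {V, T}, right has 2 {W, F}.
      Root V: left subtree has 0 nodes { }, right has 1 {T}.
      Root F: left subtree has 1 node {W}, right has 0 { }.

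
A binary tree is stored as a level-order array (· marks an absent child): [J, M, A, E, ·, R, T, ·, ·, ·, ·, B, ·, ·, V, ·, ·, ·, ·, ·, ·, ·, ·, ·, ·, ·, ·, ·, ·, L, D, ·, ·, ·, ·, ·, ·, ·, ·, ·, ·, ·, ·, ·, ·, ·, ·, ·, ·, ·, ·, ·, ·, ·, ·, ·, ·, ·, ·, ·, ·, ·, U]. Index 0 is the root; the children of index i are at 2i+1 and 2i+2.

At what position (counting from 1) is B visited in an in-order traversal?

4

In-order visits the left subtree, then the node, then the right subtree.
At J: go left to M.
  At M: go left to E.
    E is a leaf — visit E.
  Visit M.
  At M: no right child.
Visit J.
At J: go right to A.
  At A: go left to R.
    At R: go left to B.
      B is a leaf — visit B.
    Visit R.
    At R: no right child.
  Visit A.
  At A: go right to T.
    At T: no left child.
    Visit T.
    At T: go right to V.
      At V: go left to L.
        L is a leaf — visit L.
      Visit V.
      At V: go right to D.
        At D: no left child.
        Visit D.
        At D: go right to U.
          U is a leaf — visit U.
Full in-order sequence: E, M, J, B, R, A, T, L, V, D, U.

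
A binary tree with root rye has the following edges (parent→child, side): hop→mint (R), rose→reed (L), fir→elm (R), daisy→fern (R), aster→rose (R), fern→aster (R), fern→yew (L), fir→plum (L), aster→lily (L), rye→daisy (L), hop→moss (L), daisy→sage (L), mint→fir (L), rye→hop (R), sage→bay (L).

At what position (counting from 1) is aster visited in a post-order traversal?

Post-order visits the left subtree, then the right subtree, then the node.
At rye: go left to daisy.
  At daisy: go left to sage.
    At sage: go left to bay.
      bay is a leaf — visit bay.
    At sage: no right child.
    Visit sage.
  At daisy: go right to fern.
    At fern: go left to yew.
      yew is a leaf — visit yew.
    At fern: go right to aster.
      At aster: go left to lily.
        lily is a leaf — visit lily.
      At aster: go right to rose.
        At rose: go left to reed.
          reed is a leaf — visit reed.
        At rose: no right child.
        Visit rose.
      Visit aster.
    Visit fern.
  Visit daisy.
At rye: go right to hop.
  At hop: go left to moss.
    moss is a leaf — visit moss.
  At hop: go right to mint.
    At mint: go left to fir.
      At fir: go left to plum.
        plum is a leaf — visit plum.
      At fir: go right to elm.
        elm is a leaf — visit elm.
      Visit fir.
    At mint: no right child.
    Visit mint.
  Visit hop.
Visit rye.
Full post-order sequence: bay, sage, yew, lily, reed, rose, aster, fern, daisy, moss, plum, elm, fir, mint, hop, rye.

7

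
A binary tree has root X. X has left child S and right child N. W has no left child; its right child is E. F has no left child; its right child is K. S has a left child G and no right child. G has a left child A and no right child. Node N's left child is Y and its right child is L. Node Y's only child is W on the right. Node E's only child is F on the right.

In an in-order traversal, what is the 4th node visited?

In-order visits the left subtree, then the node, then the right subtree.
At X: go left to S.
  At S: go left to G.
    At G: go left to A.
      A is a leaf — visit A.
    Visit G.
    At G: no right child.
  Visit S.
  At S: no right child.
Visit X.
At X: go right to N.
  At N: go left to Y.
    At Y: no left child.
    Visit Y.
    At Y: go right to W.
      At W: no left child.
      Visit W.
      At W: go right to E.
        At E: no left child.
        Visit E.
        At E: go right to F.
          At F: no left child.
          Visit F.
          At F: go right to K.
            K is a leaf — visit K.
  Visit N.
  At N: go right to L.
    L is a leaf — visit L.
Full in-order sequence: A, G, S, X, Y, W, E, F, K, N, L.

X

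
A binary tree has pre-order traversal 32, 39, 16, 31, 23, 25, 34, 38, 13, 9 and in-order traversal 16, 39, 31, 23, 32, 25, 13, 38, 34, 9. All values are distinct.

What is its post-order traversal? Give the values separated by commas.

16, 23, 31, 39, 13, 38, 9, 34, 25, 32

The first element of pre-order is the root; it splits in-order into left and right subtrees.
Root 32: left subtree has 4 nodes {16, 39, 31, 23}, right has 5 {25, 13, 38, 34, 9}.
  Root 39: left subtree has 1 node {16}, right has 2 {31, 23}.
    Root 31: left subtree has 0 nodes { }, right has 1 {23}.
  Root 25: left subtree has 0 nodes { }, right has 4 {13, 38, 34, 9}.
    Root 34: left subtree has 2 nodes {13, 38}, right has 1 {9}.
      Root 38: left subtree has 1 node {13}, right has 0 { }.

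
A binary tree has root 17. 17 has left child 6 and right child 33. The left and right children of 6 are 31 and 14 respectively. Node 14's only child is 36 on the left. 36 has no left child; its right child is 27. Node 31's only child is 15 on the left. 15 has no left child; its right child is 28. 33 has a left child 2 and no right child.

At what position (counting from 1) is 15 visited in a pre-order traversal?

4

Pre-order visits the node, then its left subtree, then its right subtree.
Visit 17.
At 17: go left to 6.
  Visit 6.
  At 6: go left to 31.
    Visit 31.
    At 31: go left to 15.
      Visit 15.
      At 15: no left child.
      At 15: go right to 28.
        28 is a leaf — visit 28.
    At 31: no right child.
  At 6: go right to 14.
    Visit 14.
    At 14: go left to 36.
      Visit 36.
      At 36: no left child.
      At 36: go right to 27.
        27 is a leaf — visit 27.
    At 14: no right child.
At 17: go right to 33.
  Visit 33.
  At 33: go left to 2.
    2 is a leaf — visit 2.
  At 33: no right child.
Full pre-order sequence: 17, 6, 31, 15, 28, 14, 36, 27, 33, 2.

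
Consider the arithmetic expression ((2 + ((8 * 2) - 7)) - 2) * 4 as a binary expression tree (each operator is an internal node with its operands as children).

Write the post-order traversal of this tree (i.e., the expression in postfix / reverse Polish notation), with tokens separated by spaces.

2 8 2 * 7 - + 2 - 4 *

Post-order on an expression tree gives postfix notation: for each operator, emit left operand, right operand, then the operator.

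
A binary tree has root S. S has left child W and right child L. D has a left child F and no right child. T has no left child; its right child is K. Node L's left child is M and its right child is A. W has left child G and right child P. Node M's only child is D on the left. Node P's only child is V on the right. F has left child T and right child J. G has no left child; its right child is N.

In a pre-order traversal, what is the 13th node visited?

Pre-order visits the node, then its left subtree, then its right subtree.
Visit S.
At S: go left to W.
  Visit W.
  At W: go left to G.
    Visit G.
    At G: no left child.
    At G: go right to N.
      N is a leaf — visit N.
  At W: go right to P.
    Visit P.
    At P: no left child.
    At P: go right to V.
      V is a leaf — visit V.
At S: go right to L.
  Visit L.
  At L: go left to M.
    Visit M.
    At M: go left to D.
      Visit D.
      At D: go left to F.
        Visit F.
        At F: go left to T.
          Visit T.
          At T: no left child.
          At T: go right to K.
            K is a leaf — visit K.
        At F: go right to J.
          J is a leaf — visit J.
      At D: no right child.
    At M: no right child.
  At L: go right to A.
    A is a leaf — visit A.
Full pre-order sequence: S, W, G, N, P, V, L, M, D, F, T, K, J, A.

J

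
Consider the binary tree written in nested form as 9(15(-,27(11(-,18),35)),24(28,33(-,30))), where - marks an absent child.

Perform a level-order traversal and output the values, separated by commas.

9, 15, 24, 27, 28, 33, 11, 35, 30, 18

Level-order visits nodes level by level from the root, left to right within each level.
Level 0: 9
Level 1: 15, 24
Level 2: 27, 28, 33
Level 3: 11, 35, 30
Level 4: 18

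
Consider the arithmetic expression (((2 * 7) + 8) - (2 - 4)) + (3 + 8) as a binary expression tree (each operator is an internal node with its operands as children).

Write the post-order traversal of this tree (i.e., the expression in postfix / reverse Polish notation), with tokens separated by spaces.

Post-order on an expression tree gives postfix notation: for each operator, emit left operand, right operand, then the operator.

2 7 * 8 + 2 4 - - 3 8 + +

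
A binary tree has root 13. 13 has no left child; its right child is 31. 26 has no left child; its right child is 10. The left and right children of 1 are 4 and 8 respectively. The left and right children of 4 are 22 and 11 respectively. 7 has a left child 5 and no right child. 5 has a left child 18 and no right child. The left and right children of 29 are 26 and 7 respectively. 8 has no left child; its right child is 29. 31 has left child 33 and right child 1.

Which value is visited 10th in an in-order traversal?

In-order visits the left subtree, then the node, then the right subtree.
At 13: no left child.
Visit 13.
At 13: go right to 31.
  At 31: go left to 33.
    33 is a leaf — visit 33.
  Visit 31.
  At 31: go right to 1.
    At 1: go left to 4.
      At 4: go left to 22.
        22 is a leaf — visit 22.
      Visit 4.
      At 4: go right to 11.
        11 is a leaf — visit 11.
    Visit 1.
    At 1: go right to 8.
      At 8: no left child.
      Visit 8.
      At 8: go right to 29.
        At 29: go left to 26.
          At 26: no left child.
          Visit 26.
          At 26: go right to 10.
            10 is a leaf — visit 10.
        Visit 29.
        At 29: go right to 7.
          At 7: go left to 5.
            At 5: go left to 18.
              18 is a leaf — visit 18.
            Visit 5.
            At 5: no right child.
          Visit 7.
          At 7: no right child.
Full in-order sequence: 13, 33, 31, 22, 4, 11, 1, 8, 26, 10, 29, 18, 5, 7.

10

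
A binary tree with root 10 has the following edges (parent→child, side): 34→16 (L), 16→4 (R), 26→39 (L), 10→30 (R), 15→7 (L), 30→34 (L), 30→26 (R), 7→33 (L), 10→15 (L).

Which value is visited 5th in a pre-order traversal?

Pre-order visits the node, then its left subtree, then its right subtree.
Visit 10.
At 10: go left to 15.
  Visit 15.
  At 15: go left to 7.
    Visit 7.
    At 7: go left to 33.
      33 is a leaf — visit 33.
    At 7: no right child.
  At 15: no right child.
At 10: go right to 30.
  Visit 30.
  At 30: go left to 34.
    Visit 34.
    At 34: go left to 16.
      Visit 16.
      At 16: no left child.
      At 16: go right to 4.
        4 is a leaf — visit 4.
    At 34: no right child.
  At 30: go right to 26.
    Visit 26.
    At 26: go left to 39.
      39 is a leaf — visit 39.
    At 26: no right child.
Full pre-order sequence: 10, 15, 7, 33, 30, 34, 16, 4, 26, 39.

30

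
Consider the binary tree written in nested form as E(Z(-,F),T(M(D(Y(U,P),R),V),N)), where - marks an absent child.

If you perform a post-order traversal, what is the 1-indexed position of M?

Post-order visits the left subtree, then the right subtree, then the node.
At E: go left to Z.
  At Z: no left child.
  At Z: go right to F.
    F is a leaf — visit F.
  Visit Z.
At E: go right to T.
  At T: go left to M.
    At M: go left to D.
      At D: go left to Y.
        At Y: go left to U.
          U is a leaf — visit U.
        At Y: go right to P.
          P is a leaf — visit P.
        Visit Y.
      At D: go right to R.
        R is a leaf — visit R.
      Visit D.
    At M: go right to V.
      V is a leaf — visit V.
    Visit M.
  At T: go right to N.
    N is a leaf — visit N.
  Visit T.
Visit E.
Full post-order sequence: F, Z, U, P, Y, R, D, V, M, N, T, E.

9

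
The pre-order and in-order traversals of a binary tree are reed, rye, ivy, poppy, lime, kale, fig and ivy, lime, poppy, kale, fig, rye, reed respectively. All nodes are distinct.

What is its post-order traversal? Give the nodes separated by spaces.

lime fig kale poppy ivy rye reed

The first element of pre-order is the root; it splits in-order into left and right subtrees.
Root reed: left subtree has 6 nodes {ivy, lime, poppy, kale, fig, rye}, right has 0 { }.
  Root rye: left subtree has 5 nodes {ivy, lime, poppy, kale, fig}, right has 0 { }.
    Root ivy: left subtree has 0 nodes { }, right has 4 {lime, poppy, kale, fig}.
      Root poppy: left subtree has 1 node {lime}, right has 2 {kale, fig}.
        Root kale: left subtree has 0 nodes { }, right has 1 {fig}.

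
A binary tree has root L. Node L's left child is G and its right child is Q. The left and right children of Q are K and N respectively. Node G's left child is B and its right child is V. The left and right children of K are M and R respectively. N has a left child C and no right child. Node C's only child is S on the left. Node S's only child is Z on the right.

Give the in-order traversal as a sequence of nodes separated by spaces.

B G V L M K R Q S Z C N

In-order visits the left subtree, then the node, then the right subtree.
At L: go left to G.
  At G: go left to B.
    B is a leaf — visit B.
  Visit G.
  At G: go right to V.
    V is a leaf — visit V.
Visit L.
At L: go right to Q.
  At Q: go left to K.
    At K: go left to M.
      M is a leaf — visit M.
    Visit K.
    At K: go right to R.
      R is a leaf — visit R.
  Visit Q.
  At Q: go right to N.
    At N: go left to C.
      At C: go left to S.
        At S: no left child.
        Visit S.
        At S: go right to Z.
          Z is a leaf — visit Z.
      Visit C.
      At C: no right child.
    Visit N.
    At N: no right child.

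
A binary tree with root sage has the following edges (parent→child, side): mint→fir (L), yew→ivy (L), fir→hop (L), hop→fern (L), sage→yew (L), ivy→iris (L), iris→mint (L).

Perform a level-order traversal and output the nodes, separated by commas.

sage, yew, ivy, iris, mint, fir, hop, fern

Level-order visits nodes level by level from the root, left to right within each level.
Level 0: sage
Level 1: yew
Level 2: ivy
Level 3: iris
Level 4: mint
Level 5: fir
Level 6: hop
Level 7: fern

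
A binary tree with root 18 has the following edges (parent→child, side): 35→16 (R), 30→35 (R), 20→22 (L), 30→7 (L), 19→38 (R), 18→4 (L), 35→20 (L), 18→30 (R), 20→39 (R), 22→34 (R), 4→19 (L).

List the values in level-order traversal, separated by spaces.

Level-order visits nodes level by level from the root, left to right within each level.
Level 0: 18
Level 1: 4, 30
Level 2: 19, 7, 35
Level 3: 38, 20, 16
Level 4: 22, 39
Level 5: 34

18 4 30 19 7 35 38 20 16 22 39 34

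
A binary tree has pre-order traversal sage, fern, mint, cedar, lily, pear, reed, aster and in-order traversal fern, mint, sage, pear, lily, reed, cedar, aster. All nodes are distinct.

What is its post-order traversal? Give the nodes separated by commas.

mint, fern, pear, reed, lily, aster, cedar, sage

The first element of pre-order is the root; it splits in-order into left and right subtrees.
Root sage: left subtree has 2 nodes {fern, mint}, right has 5 {pear, lily, reed, cedar, aster}.
  Root fern: left subtree has 0 nodes { }, right has 1 {mint}.
  Root cedar: left subtree has 3 nodes {pear, lily, reed}, right has 1 {aster}.
    Root lily: left subtree has 1 node {pear}, right has 1 {reed}.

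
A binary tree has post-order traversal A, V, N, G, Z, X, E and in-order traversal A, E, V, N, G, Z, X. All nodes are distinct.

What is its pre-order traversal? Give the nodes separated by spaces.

E A X Z G N V

The last element of post-order is the root; it splits in-order into left and right subtrees.
Root E: left subtree has 1 node {A}, right has 5 {V, N, G, Z, X}.
  Root X: left subtree has 4 nodes {V, N, G, Z}, right has 0 { }.
    Root Z: left subtree has 3 nodes {V, N, G}, right has 0 { }.
      Root G: left subtree has 2 nodes {V, N}, right has 0 { }.
        Root N: left subtree has 1 node {V}, right has 0 { }.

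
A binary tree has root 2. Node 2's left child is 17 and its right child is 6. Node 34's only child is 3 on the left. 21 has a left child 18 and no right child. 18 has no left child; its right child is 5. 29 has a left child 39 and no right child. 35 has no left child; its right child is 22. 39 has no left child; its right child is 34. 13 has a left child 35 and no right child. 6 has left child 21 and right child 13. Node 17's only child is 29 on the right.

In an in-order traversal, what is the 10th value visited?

6

In-order visits the left subtree, then the node, then the right subtree.
At 2: go left to 17.
  At 17: no left child.
  Visit 17.
  At 17: go right to 29.
    At 29: go left to 39.
      At 39: no left child.
      Visit 39.
      At 39: go right to 34.
        At 34: go left to 3.
          3 is a leaf — visit 3.
        Visit 34.
        At 34: no right child.
    Visit 29.
    At 29: no right child.
Visit 2.
At 2: go right to 6.
  At 6: go left to 21.
    At 21: go left to 18.
      At 18: no left child.
      Visit 18.
      At 18: go right to 5.
        5 is a leaf — visit 5.
    Visit 21.
    At 21: no right child.
  Visit 6.
  At 6: go right to 13.
    At 13: go left to 35.
      At 35: no left child.
      Visit 35.
      At 35: go right to 22.
        22 is a leaf — visit 22.
    Visit 13.
    At 13: no right child.
Full in-order sequence: 17, 39, 3, 34, 29, 2, 18, 5, 21, 6, 35, 22, 13.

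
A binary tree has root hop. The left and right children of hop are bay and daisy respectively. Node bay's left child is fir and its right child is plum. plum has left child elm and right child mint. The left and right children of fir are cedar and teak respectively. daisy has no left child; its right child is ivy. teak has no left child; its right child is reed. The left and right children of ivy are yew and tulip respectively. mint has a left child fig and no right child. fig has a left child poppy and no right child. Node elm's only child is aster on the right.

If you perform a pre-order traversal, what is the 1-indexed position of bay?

2

Pre-order visits the node, then its left subtree, then its right subtree.
Visit hop.
At hop: go left to bay.
  Visit bay.
  At bay: go left to fir.
    Visit fir.
    At fir: go left to cedar.
      cedar is a leaf — visit cedar.
    At fir: go right to teak.
      Visit teak.
      At teak: no left child.
      At teak: go right to reed.
        reed is a leaf — visit reed.
  At bay: go right to plum.
    Visit plum.
    At plum: go left to elm.
      Visit elm.
      At elm: no left child.
      At elm: go right to aster.
        aster is a leaf — visit aster.
    At plum: go right to mint.
      Visit mint.
      At mint: go left to fig.
        Visit fig.
        At fig: go left to poppy.
          poppy is a leaf — visit poppy.
        At fig: no right child.
      At mint: no right child.
At hop: go right to daisy.
  Visit daisy.
  At daisy: no left child.
  At daisy: go right to ivy.
    Visit ivy.
    At ivy: go left to yew.
      yew is a leaf — visit yew.
    At ivy: go right to tulip.
      tulip is a leaf — visit tulip.
Full pre-order sequence: hop, bay, fir, cedar, teak, reed, plum, elm, aster, mint, fig, poppy, daisy, ivy, yew, tulip.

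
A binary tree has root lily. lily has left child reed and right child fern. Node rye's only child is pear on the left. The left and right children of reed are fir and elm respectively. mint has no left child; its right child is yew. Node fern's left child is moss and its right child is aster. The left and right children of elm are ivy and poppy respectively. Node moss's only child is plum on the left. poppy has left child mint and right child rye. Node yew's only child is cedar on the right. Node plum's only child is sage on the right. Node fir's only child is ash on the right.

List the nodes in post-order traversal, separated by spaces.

ash fir ivy cedar yew mint pear rye poppy elm reed sage plum moss aster fern lily

Post-order visits the left subtree, then the right subtree, then the node.
At lily: go left to reed.
  At reed: go left to fir.
    At fir: no left child.
    At fir: go right to ash.
      ash is a leaf — visit ash.
    Visit fir.
  At reed: go right to elm.
    At elm: go left to ivy.
      ivy is a leaf — visit ivy.
    At elm: go right to poppy.
      At poppy: go left to mint.
        At mint: no left child.
        At mint: go right to yew.
          At yew: no left child.
          At yew: go right to cedar.
            cedar is a leaf — visit cedar.
          Visit yew.
        Visit mint.
      At poppy: go right to rye.
        At rye: go left to pear.
          pear is a leaf — visit pear.
        At rye: no right child.
        Visit rye.
      Visit poppy.
    Visit elm.
  Visit reed.
At lily: go right to fern.
  At fern: go left to moss.
    At moss: go left to plum.
      At plum: no left child.
      At plum: go right to sage.
        sage is a leaf — visit sage.
      Visit plum.
    At moss: no right child.
    Visit moss.
  At fern: go right to aster.
    aster is a leaf — visit aster.
  Visit fern.
Visit lily.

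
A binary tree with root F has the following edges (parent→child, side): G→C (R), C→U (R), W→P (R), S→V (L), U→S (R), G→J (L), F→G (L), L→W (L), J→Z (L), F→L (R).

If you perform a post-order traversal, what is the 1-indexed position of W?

9

Post-order visits the left subtree, then the right subtree, then the node.
At F: go left to G.
  At G: go left to J.
    At J: go left to Z.
      Z is a leaf — visit Z.
    At J: no right child.
    Visit J.
  At G: go right to C.
    At C: no left child.
    At C: go right to U.
      At U: no left child.
      At U: go right to S.
        At S: go left to V.
          V is a leaf — visit V.
        At S: no right child.
        Visit S.
      Visit U.
    Visit C.
  Visit G.
At F: go right to L.
  At L: go left to W.
    At W: no left child.
    At W: go right to P.
      P is a leaf — visit P.
    Visit W.
  At L: no right child.
  Visit L.
Visit F.
Full post-order sequence: Z, J, V, S, U, C, G, P, W, L, F.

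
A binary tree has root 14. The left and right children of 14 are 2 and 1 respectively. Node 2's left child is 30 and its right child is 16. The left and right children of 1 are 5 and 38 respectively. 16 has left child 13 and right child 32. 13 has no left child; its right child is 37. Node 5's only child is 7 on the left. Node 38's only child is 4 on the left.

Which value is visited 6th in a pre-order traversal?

37

Pre-order visits the node, then its left subtree, then its right subtree.
Visit 14.
At 14: go left to 2.
  Visit 2.
  At 2: go left to 30.
    30 is a leaf — visit 30.
  At 2: go right to 16.
    Visit 16.
    At 16: go left to 13.
      Visit 13.
      At 13: no left child.
      At 13: go right to 37.
        37 is a leaf — visit 37.
    At 16: go right to 32.
      32 is a leaf — visit 32.
At 14: go right to 1.
  Visit 1.
  At 1: go left to 5.
    Visit 5.
    At 5: go left to 7.
      7 is a leaf — visit 7.
    At 5: no right child.
  At 1: go right to 38.
    Visit 38.
    At 38: go left to 4.
      4 is a leaf — visit 4.
    At 38: no right child.
Full pre-order sequence: 14, 2, 30, 16, 13, 37, 32, 1, 5, 7, 38, 4.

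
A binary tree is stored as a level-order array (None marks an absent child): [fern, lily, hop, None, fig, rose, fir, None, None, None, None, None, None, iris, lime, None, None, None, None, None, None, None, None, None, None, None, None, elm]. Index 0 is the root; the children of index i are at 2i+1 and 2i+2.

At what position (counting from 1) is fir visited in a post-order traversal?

Post-order visits the left subtree, then the right subtree, then the node.
At fern: go left to lily.
  At lily: no left child.
  At lily: go right to fig.
    fig is a leaf — visit fig.
  Visit lily.
At fern: go right to hop.
  At hop: go left to rose.
    rose is a leaf — visit rose.
  At hop: go right to fir.
    At fir: go left to iris.
      At iris: go left to elm.
        elm is a leaf — visit elm.
      At iris: no right child.
      Visit iris.
    At fir: go right to lime.
      lime is a leaf — visit lime.
    Visit fir.
  Visit hop.
Visit fern.
Full post-order sequence: fig, lily, rose, elm, iris, lime, fir, hop, fern.

7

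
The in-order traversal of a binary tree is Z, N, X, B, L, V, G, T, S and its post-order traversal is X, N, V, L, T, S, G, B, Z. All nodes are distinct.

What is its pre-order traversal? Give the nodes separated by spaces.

The last element of post-order is the root; it splits in-order into left and right subtrees.
Root Z: left subtree has 0 nodes { }, right has 8 {N, X, B, L, V, G, T, S}.
  Root B: left subtree has 2 nodes {N, X}, right has 5 {L, V, G, T, S}.
    Root N: left subtree has 0 nodes { }, right has 1 {X}.
    Root G: left subtree has 2 nodes {L, V}, right has 2 {T, S}.
      Root L: left subtree has 0 nodes { }, right has 1 {V}.
      Root S: left subtree has 1 node {T}, right has 0 { }.

Z B N X G L V S T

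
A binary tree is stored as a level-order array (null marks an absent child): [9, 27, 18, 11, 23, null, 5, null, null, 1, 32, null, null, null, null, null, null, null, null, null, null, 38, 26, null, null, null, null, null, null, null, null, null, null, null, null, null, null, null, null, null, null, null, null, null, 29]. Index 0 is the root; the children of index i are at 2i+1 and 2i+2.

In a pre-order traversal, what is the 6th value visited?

Pre-order visits the node, then its left subtree, then its right subtree.
Visit 9.
At 9: go left to 27.
  Visit 27.
  At 27: go left to 11.
    11 is a leaf — visit 11.
  At 27: go right to 23.
    Visit 23.
    At 23: go left to 1.
      1 is a leaf — visit 1.
    At 23: go right to 32.
      Visit 32.
      At 32: go left to 38.
        Visit 38.
        At 38: no left child.
        At 38: go right to 29.
          29 is a leaf — visit 29.
      At 32: go right to 26.
        26 is a leaf — visit 26.
At 9: go right to 18.
  Visit 18.
  At 18: no left child.
  At 18: go right to 5.
    5 is a leaf — visit 5.
Full pre-order sequence: 9, 27, 11, 23, 1, 32, 38, 29, 26, 18, 5.

32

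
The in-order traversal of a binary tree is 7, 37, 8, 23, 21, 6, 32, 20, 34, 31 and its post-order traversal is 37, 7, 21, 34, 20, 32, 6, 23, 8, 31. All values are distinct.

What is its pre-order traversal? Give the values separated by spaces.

31 8 7 37 23 6 21 32 20 34

The last element of post-order is the root; it splits in-order into left and right subtrees.
Root 31: left subtree has 9 nodes {7, 37, 8, 23, 21, 6, 32, 20, 34}, right has 0 { }.
  Root 8: left subtree has 2 nodes {7, 37}, right has 6 {23, 21, 6, 32, 20, 34}.
    Root 7: left subtree has 0 nodes { }, right has 1 {37}.
    Root 23: left subtree has 0 nodes { }, right has 5 {21, 6, 32, 20, 34}.
      Root 6: left subtree has 1 node {21}, right has 3 {32, 20, 34}.
        Root 32: left subtree has 0 nodes { }, right has 2 {20, 34}.
          Root 20: left subtree has 0 nodes { }, right has 1 {34}.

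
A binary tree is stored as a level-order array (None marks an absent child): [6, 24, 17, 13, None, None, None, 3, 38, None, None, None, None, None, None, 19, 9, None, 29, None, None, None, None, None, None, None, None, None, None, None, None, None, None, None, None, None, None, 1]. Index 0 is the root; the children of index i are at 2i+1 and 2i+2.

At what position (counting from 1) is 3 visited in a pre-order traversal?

Pre-order visits the node, then its left subtree, then its right subtree.
Visit 6.
At 6: go left to 24.
  Visit 24.
  At 24: go left to 13.
    Visit 13.
    At 13: go left to 3.
      Visit 3.
      At 3: go left to 19.
        19 is a leaf — visit 19.
      At 3: go right to 9.
        9 is a leaf — visit 9.
    At 13: go right to 38.
      Visit 38.
      At 38: no left child.
      At 38: go right to 29.
        Visit 29.
        At 29: go left to 1.
          1 is a leaf — visit 1.
        At 29: no right child.
  At 24: no right child.
At 6: go right to 17.
  17 is a leaf — visit 17.
Full pre-order sequence: 6, 24, 13, 3, 19, 9, 38, 29, 1, 17.

4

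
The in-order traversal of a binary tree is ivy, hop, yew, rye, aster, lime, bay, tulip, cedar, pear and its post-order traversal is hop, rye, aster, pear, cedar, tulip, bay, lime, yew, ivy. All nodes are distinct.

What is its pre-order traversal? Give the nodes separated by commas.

The last element of post-order is the root; it splits in-order into left and right subtrees.
Root ivy: left subtree has 0 nodes { }, right has 9 {hop, yew, rye, aster, lime, bay, tulip, cedar, pear}.
  Root yew: left subtree has 1 node {hop}, right has 7 {rye, aster, lime, bay, tulip, cedar, pear}.
    Root lime: left subtree has 2 nodes {rye, aster}, right has 4 {bay, tulip, cedar, pear}.
      Root aster: left subtree has 1 node {rye}, right has 0 { }.
      Root bay: left subtree has 0 nodes { }, right has 3 {tulip, cedar, pear}.
        Root tulip: left subtree has 0 nodes { }, right has 2 {cedar, pear}.
          Root cedar: left subtree has 0 nodes { }, right has 1 {pear}.

ivy, yew, hop, lime, aster, rye, bay, tulip, cedar, pear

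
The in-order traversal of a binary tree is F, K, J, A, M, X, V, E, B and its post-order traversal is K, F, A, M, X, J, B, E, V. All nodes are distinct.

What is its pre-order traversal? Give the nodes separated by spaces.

V J F K X M A E B

The last element of post-order is the root; it splits in-order into left and right subtrees.
Root V: left subtree has 6 nodes {F, K, J, A, M, X}, right has 2 {E, B}.
  Root J: left subtree has 2 nodes {F, K}, right has 3 {A, M, X}.
    Root F: left subtree has 0 nodes { }, right has 1 {K}.
    Root X: left subtree has 2 nodes {A, M}, right has 0 { }.
      Root M: left subtree has 1 node {A}, right has 0 { }.
  Root E: left subtree has 0 nodes { }, right has 1 {B}.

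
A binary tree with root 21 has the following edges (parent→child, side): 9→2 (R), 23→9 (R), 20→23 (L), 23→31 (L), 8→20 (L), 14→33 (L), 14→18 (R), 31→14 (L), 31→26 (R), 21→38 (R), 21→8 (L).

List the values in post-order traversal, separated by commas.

Post-order visits the left subtree, then the right subtree, then the node.
At 21: go left to 8.
  At 8: go left to 20.
    At 20: go left to 23.
      At 23: go left to 31.
        At 31: go left to 14.
          At 14: go left to 33.
            33 is a leaf — visit 33.
          At 14: go right to 18.
            18 is a leaf — visit 18.
          Visit 14.
        At 31: go right to 26.
          26 is a leaf — visit 26.
        Visit 31.
      At 23: go right to 9.
        At 9: no left child.
        At 9: go right to 2.
          2 is a leaf — visit 2.
        Visit 9.
      Visit 23.
    At 20: no right child.
    Visit 20.
  At 8: no right child.
  Visit 8.
At 21: go right to 38.
  38 is a leaf — visit 38.
Visit 21.

33, 18, 14, 26, 31, 2, 9, 23, 20, 8, 38, 21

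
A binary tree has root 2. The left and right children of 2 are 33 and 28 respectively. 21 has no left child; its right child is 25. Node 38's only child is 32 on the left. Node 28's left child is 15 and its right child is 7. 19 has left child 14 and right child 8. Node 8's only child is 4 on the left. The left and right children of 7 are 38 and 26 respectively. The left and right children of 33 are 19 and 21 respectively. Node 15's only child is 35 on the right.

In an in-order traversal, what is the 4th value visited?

In-order visits the left subtree, then the node, then the right subtree.
At 2: go left to 33.
  At 33: go left to 19.
    At 19: go left to 14.
      14 is a leaf — visit 14.
    Visit 19.
    At 19: go right to 8.
      At 8: go left to 4.
        4 is a leaf — visit 4.
      Visit 8.
      At 8: no right child.
  Visit 33.
  At 33: go right to 21.
    At 21: no left child.
    Visit 21.
    At 21: go right to 25.
      25 is a leaf — visit 25.
Visit 2.
At 2: go right to 28.
  At 28: go left to 15.
    At 15: no left child.
    Visit 15.
    At 15: go right to 35.
      35 is a leaf — visit 35.
  Visit 28.
  At 28: go right to 7.
    At 7: go left to 38.
      At 38: go left to 32.
        32 is a leaf — visit 32.
      Visit 38.
      At 38: no right child.
    Visit 7.
    At 7: go right to 26.
      26 is a leaf — visit 26.
Full in-order sequence: 14, 19, 4, 8, 33, 21, 25, 2, 15, 35, 28, 32, 38, 7, 26.

8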